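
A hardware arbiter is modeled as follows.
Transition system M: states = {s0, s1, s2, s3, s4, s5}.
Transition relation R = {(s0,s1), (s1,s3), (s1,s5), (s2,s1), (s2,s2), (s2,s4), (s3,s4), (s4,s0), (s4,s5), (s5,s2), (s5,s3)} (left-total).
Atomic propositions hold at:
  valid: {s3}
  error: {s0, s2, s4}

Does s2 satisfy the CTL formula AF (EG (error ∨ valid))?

Sat(error ∨ valid) = {s0, s2, s3, s4}
EG (error ∨ valid): greatest fixpoint, start Z0 = {s0, s2, s3, s4}, keep only states in Sat with some successor in Z. Z1 = {s2, s3, s4}; Z2 = {s2, s3}; Z3 = {s2}; fixed.
Sat(EG (error ∨ valid)) = {s2}
AF (EG (error ∨ valid)): least fixpoint, start Z0 = {s2}, add states with every successor in Z. Already a fixed point.
Sat(AF (EG (error ∨ valid))) = {s2}
s2 ∈ Sat(AF (EG (error ∨ valid))) = {s2}, so the formula holds at s2.

Yes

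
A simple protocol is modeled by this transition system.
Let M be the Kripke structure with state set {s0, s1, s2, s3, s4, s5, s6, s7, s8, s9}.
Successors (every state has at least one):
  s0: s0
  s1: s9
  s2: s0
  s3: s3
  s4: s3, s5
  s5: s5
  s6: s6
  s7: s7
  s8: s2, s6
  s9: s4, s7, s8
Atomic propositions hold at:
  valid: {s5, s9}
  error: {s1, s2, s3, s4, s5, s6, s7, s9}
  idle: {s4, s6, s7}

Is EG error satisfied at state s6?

Yes

EG error: greatest fixpoint, start Z0 = {s1, s2, s3, s4, s5, s6, s7, s9}, keep only states in Sat with some successor in Z. Z1 = {s1, s3, s4, s5, s6, s7, s9}; fixed.
Sat(EG error) = {s1, s3, s4, s5, s6, s7, s9}
s6 ∈ Sat(EG error) = {s1, s3, s4, s5, s6, s7, s9}, so the formula holds at s6.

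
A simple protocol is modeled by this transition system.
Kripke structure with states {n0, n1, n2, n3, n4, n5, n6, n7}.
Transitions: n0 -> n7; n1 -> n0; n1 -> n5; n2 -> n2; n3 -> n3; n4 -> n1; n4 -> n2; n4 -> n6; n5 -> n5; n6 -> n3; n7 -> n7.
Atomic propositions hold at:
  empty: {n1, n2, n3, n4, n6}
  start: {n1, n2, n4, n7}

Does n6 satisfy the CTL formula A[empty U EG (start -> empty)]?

Sat(start -> empty) = {n0, n1, n2, n3, n4, n5, n6}
EG (start -> empty): greatest fixpoint, start Z0 = {n0, n1, n2, n3, n4, n5, n6}, keep only states in Sat with some successor in Z. Z1 = {n1, n2, n3, n4, n5, n6}; fixed.
Sat(EG (start -> empty)) = {n1, n2, n3, n4, n5, n6}
A[empty U EG (start -> empty)]: least fixpoint, start Z0 = Sat(EG (start -> empty)) = {n1, n2, n3, n4, n5, n6}, add states in Sat(empty) with every successor in Z. Already a fixed point.
Sat(A[empty U EG (start -> empty)]) = {n1, n2, n3, n4, n5, n6}
n6 ∈ Sat(A[empty U EG (start -> empty)]) = {n1, n2, n3, n4, n5, n6}, so the formula holds at n6.

Yes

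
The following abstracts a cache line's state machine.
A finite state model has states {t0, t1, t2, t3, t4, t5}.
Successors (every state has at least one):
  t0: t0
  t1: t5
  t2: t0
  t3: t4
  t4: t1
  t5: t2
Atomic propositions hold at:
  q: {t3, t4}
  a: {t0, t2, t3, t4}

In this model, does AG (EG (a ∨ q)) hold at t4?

No

Sat(a ∨ q) = {t0, t2, t3, t4}
EG (a ∨ q): greatest fixpoint, start Z0 = {t0, t2, t3, t4}, keep only states in Sat with some successor in Z. Z1 = {t0, t2, t3}; Z2 = {t0, t2}; fixed.
Sat(EG (a ∨ q)) = {t0, t2}
AG (EG (a ∨ q)): greatest fixpoint, start Z0 = {t0, t2}, keep only states in Sat with every successor in Z. Already a fixed point.
Sat(AG (EG (a ∨ q))) = {t0, t2}
t4 ∉ Sat(AG (EG (a ∨ q))) = {t0, t2}, so the formula does not hold at t4.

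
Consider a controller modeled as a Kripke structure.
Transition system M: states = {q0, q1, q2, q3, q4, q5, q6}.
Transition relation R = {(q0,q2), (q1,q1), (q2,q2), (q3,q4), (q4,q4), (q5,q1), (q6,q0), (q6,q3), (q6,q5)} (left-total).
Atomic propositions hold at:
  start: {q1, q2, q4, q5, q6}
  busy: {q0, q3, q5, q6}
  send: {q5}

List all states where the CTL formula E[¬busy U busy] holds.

Sat(¬busy) = {q1, q2, q4}
E[¬busy U busy]: least fixpoint, start Z0 = Sat(busy) = {q0, q3, q5, q6}, add states in Sat(¬busy) with some successor in Z. Already a fixed point.
Sat(E[¬busy U busy]) = {q0, q3, q5, q6}

{q0, q3, q5, q6}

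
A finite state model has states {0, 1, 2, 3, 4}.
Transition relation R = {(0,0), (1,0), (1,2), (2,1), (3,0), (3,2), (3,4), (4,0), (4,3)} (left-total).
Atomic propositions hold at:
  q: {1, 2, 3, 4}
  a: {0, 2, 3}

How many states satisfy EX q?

4

Sat(EX q) = {s : some successor in {1, 2, 3, 4}} = {1, 2, 3, 4}
|Sat(EX q)| = |{1, 2, 3, 4}| = 4.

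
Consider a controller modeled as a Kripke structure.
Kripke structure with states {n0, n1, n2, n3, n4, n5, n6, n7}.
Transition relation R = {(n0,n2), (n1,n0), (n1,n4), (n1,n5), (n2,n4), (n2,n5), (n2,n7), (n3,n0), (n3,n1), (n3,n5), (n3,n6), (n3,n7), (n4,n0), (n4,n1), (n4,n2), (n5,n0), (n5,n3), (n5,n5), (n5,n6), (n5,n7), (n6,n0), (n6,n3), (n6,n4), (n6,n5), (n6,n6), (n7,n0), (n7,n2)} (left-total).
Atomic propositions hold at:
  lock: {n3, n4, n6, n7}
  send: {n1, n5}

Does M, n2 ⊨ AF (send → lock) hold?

Yes

Sat(send → lock) = {n0, n2, n3, n4, n6, n7}
AF (send → lock): least fixpoint, start Z0 = {n0, n2, n3, n4, n6, n7}, add states with every successor in Z. Already a fixed point.
Sat(AF (send → lock)) = {n0, n2, n3, n4, n6, n7}
n2 ∈ Sat(AF (send → lock)) = {n0, n2, n3, n4, n6, n7}, so the formula holds at n2.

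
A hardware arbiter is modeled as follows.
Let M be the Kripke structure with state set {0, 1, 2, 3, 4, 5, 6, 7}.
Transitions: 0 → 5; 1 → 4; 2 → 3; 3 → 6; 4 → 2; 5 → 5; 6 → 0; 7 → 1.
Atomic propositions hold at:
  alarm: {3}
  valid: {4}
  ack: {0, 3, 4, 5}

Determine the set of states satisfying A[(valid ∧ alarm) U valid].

Sat(valid ∧ alarm) = ∅
A[(valid ∧ alarm) U valid]: least fixpoint, start Z0 = Sat(valid) = {4}, add states in Sat(valid ∧ alarm) with every successor in Z. Already a fixed point.
Sat(A[(valid ∧ alarm) U valid]) = {4}

{4}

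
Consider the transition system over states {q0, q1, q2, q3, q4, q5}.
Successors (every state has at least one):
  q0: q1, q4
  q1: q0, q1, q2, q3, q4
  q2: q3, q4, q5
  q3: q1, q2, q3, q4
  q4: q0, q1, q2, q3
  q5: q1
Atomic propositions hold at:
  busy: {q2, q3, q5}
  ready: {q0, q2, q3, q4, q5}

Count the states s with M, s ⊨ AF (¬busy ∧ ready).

2

Sat(¬busy) = {q0, q1, q4}
Sat(¬busy ∧ ready) = {q0, q4}
AF (¬busy ∧ ready): least fixpoint, start Z0 = {q0, q4}, add states with every successor in Z. Already a fixed point.
Sat(AF (¬busy ∧ ready)) = {q0, q4}
|Sat(AF (¬busy ∧ ready))| = |{q0, q4}| = 2.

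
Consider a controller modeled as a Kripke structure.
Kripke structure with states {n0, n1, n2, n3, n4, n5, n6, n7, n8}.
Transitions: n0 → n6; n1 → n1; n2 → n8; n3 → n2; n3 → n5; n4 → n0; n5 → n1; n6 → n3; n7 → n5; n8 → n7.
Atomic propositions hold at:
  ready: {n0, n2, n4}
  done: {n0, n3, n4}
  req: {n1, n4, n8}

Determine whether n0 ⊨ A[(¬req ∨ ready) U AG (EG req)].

Sat(¬req) = {n0, n2, n3, n5, n6, n7}
Sat(¬req ∨ ready) = {n0, n2, n3, n4, n5, n6, n7}
EG req: greatest fixpoint, start Z0 = {n1, n4, n8}, keep only states in Sat with some successor in Z. Z1 = {n1}; fixed.
Sat(EG req) = {n1}
AG (EG req): greatest fixpoint, start Z0 = {n1}, keep only states in Sat with every successor in Z. Already a fixed point.
Sat(AG (EG req)) = {n1}
A[(¬req ∨ ready) U AG (EG req)]: least fixpoint, start Z0 = Sat(AG (EG req)) = {n1}, add states in Sat(¬req ∨ ready) with every successor in Z. Z1 = {n1, n5}; Z2 = {n1, n5, n7}; fixed.
Sat(A[(¬req ∨ ready) U AG (EG req)]) = {n1, n5, n7}
n0 ∉ Sat(A[(¬req ∨ ready) U AG (EG req)]) = {n1, n5, n7}, so the formula does not hold at n0.

No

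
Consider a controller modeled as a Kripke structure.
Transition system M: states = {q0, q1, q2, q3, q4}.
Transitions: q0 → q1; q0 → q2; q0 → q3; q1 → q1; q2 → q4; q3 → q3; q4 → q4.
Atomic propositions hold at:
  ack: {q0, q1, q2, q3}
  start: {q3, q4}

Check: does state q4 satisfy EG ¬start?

Sat(¬start) = {q0, q1, q2}
EG ¬start: greatest fixpoint, start Z0 = {q0, q1, q2}, keep only states in Sat with some successor in Z. Z1 = {q0, q1}; fixed.
Sat(EG ¬start) = {q0, q1}
q4 ∉ Sat(EG ¬start) = {q0, q1}, so the formula does not hold at q4.

No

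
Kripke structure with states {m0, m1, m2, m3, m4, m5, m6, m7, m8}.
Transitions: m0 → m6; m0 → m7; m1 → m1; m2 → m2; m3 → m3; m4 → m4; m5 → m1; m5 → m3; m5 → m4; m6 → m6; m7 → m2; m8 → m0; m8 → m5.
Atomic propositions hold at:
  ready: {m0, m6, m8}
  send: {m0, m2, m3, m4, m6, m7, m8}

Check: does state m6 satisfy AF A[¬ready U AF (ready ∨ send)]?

Yes

Sat(¬ready) = {m1, m2, m3, m4, m5, m7}
Sat(ready ∨ send) = {m0, m2, m3, m4, m6, m7, m8}
AF (ready ∨ send): least fixpoint, start Z0 = {m0, m2, m3, m4, m6, m7, m8}, add states with every successor in Z. Already a fixed point.
Sat(AF (ready ∨ send)) = {m0, m2, m3, m4, m6, m7, m8}
A[¬ready U AF (ready ∨ send)]: least fixpoint, start Z0 = Sat(AF (ready ∨ send)) = {m0, m2, m3, m4, m6, m7, m8}, add states in Sat(¬ready) with every successor in Z. Already a fixed point.
Sat(A[¬ready U AF (ready ∨ send)]) = {m0, m2, m3, m4, m6, m7, m8}
AF A[¬ready U AF (ready ∨ send)]: least fixpoint, start Z0 = {m0, m2, m3, m4, m6, m7, m8}, add states with every successor in Z. Already a fixed point.
Sat(AF A[¬ready U AF (ready ∨ send)]) = {m0, m2, m3, m4, m6, m7, m8}
m6 ∈ Sat(AF A[¬ready U AF (ready ∨ send)]) = {m0, m2, m3, m4, m6, m7, m8}, so the formula holds at m6.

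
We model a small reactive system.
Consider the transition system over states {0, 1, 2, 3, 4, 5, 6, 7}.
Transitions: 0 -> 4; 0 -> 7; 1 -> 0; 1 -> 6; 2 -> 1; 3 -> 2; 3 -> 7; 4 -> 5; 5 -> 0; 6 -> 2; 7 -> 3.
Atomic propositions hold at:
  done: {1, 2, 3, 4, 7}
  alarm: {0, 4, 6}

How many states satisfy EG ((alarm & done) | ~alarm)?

Sat(alarm & done) = {4}
Sat(~alarm) = {1, 2, 3, 5, 7}
Sat((alarm & done) | ~alarm) = {1, 2, 3, 4, 5, 7}
EG ((alarm & done) | ~alarm): greatest fixpoint, start Z0 = {1, 2, 3, 4, 5, 7}, keep only states in Sat with some successor in Z. Z1 = {2, 3, 4, 7}; Z2 = {3, 7}; fixed.
Sat(EG ((alarm & done) | ~alarm)) = {3, 7}
|Sat(EG ((alarm & done) | ~alarm))| = |{3, 7}| = 2.

2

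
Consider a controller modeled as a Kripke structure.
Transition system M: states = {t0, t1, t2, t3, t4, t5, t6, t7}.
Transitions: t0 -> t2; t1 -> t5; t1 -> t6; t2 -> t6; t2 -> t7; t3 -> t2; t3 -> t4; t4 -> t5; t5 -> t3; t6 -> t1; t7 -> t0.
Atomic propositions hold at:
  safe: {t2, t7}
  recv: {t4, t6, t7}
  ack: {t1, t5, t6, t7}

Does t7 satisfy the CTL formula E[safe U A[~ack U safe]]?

Yes

Sat(~ack) = {t0, t2, t3, t4}
A[~ack U safe]: least fixpoint, start Z0 = Sat(safe) = {t2, t7}, add states in Sat(~ack) with every successor in Z. Z1 = {t0, t2, t7}; fixed.
Sat(A[~ack U safe]) = {t0, t2, t7}
E[safe U A[~ack U safe]]: least fixpoint, start Z0 = Sat(A[~ack U safe]) = {t0, t2, t7}, add states in Sat(safe) with some successor in Z. Already a fixed point.
Sat(E[safe U A[~ack U safe]]) = {t0, t2, t7}
t7 ∈ Sat(E[safe U A[~ack U safe]]) = {t0, t2, t7}, so the formula holds at t7.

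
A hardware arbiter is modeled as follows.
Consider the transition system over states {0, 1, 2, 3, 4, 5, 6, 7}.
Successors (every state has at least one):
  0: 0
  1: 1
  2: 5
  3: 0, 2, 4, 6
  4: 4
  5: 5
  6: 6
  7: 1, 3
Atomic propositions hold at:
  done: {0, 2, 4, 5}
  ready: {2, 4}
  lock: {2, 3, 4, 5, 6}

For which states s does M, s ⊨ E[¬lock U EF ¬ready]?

Sat(¬lock) = {0, 1, 7}
Sat(¬ready) = {0, 1, 3, 5, 6, 7}
EF ¬ready: least fixpoint, start Z0 = {0, 1, 3, 5, 6, 7}, add states with some successor in Z. Z1 = {0, 1, 2, 3, 5, 6, 7}; fixed.
Sat(EF ¬ready) = {0, 1, 2, 3, 5, 6, 7}
E[¬lock U EF ¬ready]: least fixpoint, start Z0 = Sat(EF ¬ready) = {0, 1, 2, 3, 5, 6, 7}, add states in Sat(¬lock) with some successor in Z. Already a fixed point.
Sat(E[¬lock U EF ¬ready]) = {0, 1, 2, 3, 5, 6, 7}

{0, 1, 2, 3, 5, 6, 7}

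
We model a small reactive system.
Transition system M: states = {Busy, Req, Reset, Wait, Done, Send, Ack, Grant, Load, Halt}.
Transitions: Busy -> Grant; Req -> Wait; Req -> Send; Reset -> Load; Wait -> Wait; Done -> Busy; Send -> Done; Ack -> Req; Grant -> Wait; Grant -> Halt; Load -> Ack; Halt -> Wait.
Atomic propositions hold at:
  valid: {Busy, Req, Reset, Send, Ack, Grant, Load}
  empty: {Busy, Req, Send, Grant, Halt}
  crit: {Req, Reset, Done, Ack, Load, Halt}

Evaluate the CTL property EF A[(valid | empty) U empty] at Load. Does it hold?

Yes

Sat(valid | empty) = {Busy, Req, Reset, Send, Ack, Grant, Load, Halt}
A[(valid | empty) U empty]: least fixpoint, start Z0 = Sat(empty) = {Busy, Req, Send, Grant, Halt}, add states in Sat(valid | empty) with every successor in Z. Z1 = {Busy, Req, Send, Ack, Grant, Halt}; Z2 = {Busy, Req, Send, Ack, Grant, Load, Halt}; Z3 = {Busy, Req, Reset, Send, Ack, Grant, Load, Halt}; fixed.
Sat(A[(valid | empty) U empty]) = {Busy, Req, Reset, Send, Ack, Grant, Load, Halt}
EF A[(valid | empty) U empty]: least fixpoint, start Z0 = {Busy, Req, Reset, Send, Ack, Grant, Load, Halt}, add states with some successor in Z. Z1 = {Busy, Req, Reset, Done, Send, Ack, Grant, Load, Halt}; fixed.
Sat(EF A[(valid | empty) U empty]) = {Busy, Req, Reset, Done, Send, Ack, Grant, Load, Halt}
Load ∈ Sat(EF A[(valid | empty) U empty]) = {Busy, Req, Reset, Done, Send, Ack, Grant, Load, Halt}, so the formula holds at Load.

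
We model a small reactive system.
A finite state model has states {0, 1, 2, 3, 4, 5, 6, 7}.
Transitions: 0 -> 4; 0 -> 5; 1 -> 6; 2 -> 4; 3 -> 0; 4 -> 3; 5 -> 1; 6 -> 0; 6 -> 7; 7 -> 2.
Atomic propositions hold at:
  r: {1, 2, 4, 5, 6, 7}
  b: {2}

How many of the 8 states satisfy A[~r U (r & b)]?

Sat(~r) = {0, 3}
Sat(r & b) = {2}
A[~r U (r & b)]: least fixpoint, start Z0 = Sat((r & b)) = {2}, add states in Sat(~r) with every successor in Z. Already a fixed point.
Sat(A[~r U (r & b)]) = {2}
|Sat(A[~r U (r & b)])| = |{2}| = 1.

1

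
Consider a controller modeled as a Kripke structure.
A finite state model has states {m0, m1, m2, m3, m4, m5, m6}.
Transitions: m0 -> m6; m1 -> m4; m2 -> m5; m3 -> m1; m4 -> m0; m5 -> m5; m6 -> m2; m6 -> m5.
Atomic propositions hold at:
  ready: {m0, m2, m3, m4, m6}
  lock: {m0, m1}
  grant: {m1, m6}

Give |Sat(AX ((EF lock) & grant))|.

1

EF lock: least fixpoint, start Z0 = {m0, m1}, add states with some successor in Z. Z1 = {m0, m1, m3, m4}; fixed.
Sat(EF lock) = {m0, m1, m3, m4}
Sat((EF lock) & grant) = {m1}
Sat(AX ((EF lock) & grant)) = {s : every successor in {m1}} = {m3}
|Sat(AX ((EF lock) & grant))| = |{m3}| = 1.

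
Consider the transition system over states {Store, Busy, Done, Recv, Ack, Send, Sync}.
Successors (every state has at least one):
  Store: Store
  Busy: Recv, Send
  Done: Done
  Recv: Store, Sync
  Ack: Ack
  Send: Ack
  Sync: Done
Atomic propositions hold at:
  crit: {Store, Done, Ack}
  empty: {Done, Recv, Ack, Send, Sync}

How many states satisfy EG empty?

5

EG empty: greatest fixpoint, start Z0 = {Done, Recv, Ack, Send, Sync}, keep only states in Sat with some successor in Z. Already a fixed point.
Sat(EG empty) = {Done, Recv, Ack, Send, Sync}
|Sat(EG empty)| = |{Done, Recv, Ack, Send, Sync}| = 5.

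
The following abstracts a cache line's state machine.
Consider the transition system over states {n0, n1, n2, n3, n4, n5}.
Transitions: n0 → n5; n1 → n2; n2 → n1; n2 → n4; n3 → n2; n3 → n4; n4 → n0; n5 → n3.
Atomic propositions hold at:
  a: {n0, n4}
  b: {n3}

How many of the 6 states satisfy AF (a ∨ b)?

4

Sat(a ∨ b) = {n0, n3, n4}
AF (a ∨ b): least fixpoint, start Z0 = {n0, n3, n4}, add states with every successor in Z. Z1 = {n0, n3, n4, n5}; fixed.
Sat(AF (a ∨ b)) = {n0, n3, n4, n5}
|Sat(AF (a ∨ b))| = |{n0, n3, n4, n5}| = 4.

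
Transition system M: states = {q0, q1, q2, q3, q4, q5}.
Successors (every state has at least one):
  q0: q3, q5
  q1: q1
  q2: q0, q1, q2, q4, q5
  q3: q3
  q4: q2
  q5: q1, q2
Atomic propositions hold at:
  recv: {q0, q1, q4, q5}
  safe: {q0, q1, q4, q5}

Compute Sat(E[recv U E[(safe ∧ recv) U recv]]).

{q0, q1, q4, q5}

Sat(safe ∧ recv) = {q0, q1, q4, q5}
E[(safe ∧ recv) U recv]: least fixpoint, start Z0 = Sat(recv) = {q0, q1, q4, q5}, add states in Sat(safe ∧ recv) with some successor in Z. Already a fixed point.
Sat(E[(safe ∧ recv) U recv]) = {q0, q1, q4, q5}
E[recv U E[(safe ∧ recv) U recv]]: least fixpoint, start Z0 = Sat(E[(safe ∧ recv) U recv]) = {q0, q1, q4, q5}, add states in Sat(recv) with some successor in Z. Already a fixed point.
Sat(E[recv U E[(safe ∧ recv) U recv]]) = {q0, q1, q4, q5}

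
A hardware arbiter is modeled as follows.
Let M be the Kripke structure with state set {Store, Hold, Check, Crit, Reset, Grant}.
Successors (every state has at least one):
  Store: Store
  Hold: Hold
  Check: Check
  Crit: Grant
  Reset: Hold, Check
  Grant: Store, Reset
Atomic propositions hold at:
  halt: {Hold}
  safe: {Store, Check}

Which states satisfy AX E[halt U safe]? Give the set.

E[halt U safe]: least fixpoint, start Z0 = Sat(safe) = {Store, Check}, add states in Sat(halt) with some successor in Z. Already a fixed point.
Sat(E[halt U safe]) = {Store, Check}
Sat(AX E[halt U safe]) = {s : every successor in {Store, Check}} = {Store, Check}

{Store, Check}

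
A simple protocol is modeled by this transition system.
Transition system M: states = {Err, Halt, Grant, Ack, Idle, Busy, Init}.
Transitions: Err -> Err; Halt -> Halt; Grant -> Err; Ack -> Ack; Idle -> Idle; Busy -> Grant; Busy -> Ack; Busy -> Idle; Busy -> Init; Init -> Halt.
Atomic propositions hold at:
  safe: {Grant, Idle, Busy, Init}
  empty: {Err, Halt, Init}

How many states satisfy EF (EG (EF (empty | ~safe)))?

6

Sat(~safe) = {Err, Halt, Ack}
Sat(empty | ~safe) = {Err, Halt, Ack, Init}
EF (empty | ~safe): least fixpoint, start Z0 = {Err, Halt, Ack, Init}, add states with some successor in Z. Z1 = {Err, Halt, Grant, Ack, Busy, Init}; fixed.
Sat(EF (empty | ~safe)) = {Err, Halt, Grant, Ack, Busy, Init}
EG (EF (empty | ~safe)): greatest fixpoint, start Z0 = {Err, Halt, Grant, Ack, Busy, Init}, keep only states in Sat with some successor in Z. Already a fixed point.
Sat(EG (EF (empty | ~safe))) = {Err, Halt, Grant, Ack, Busy, Init}
EF (EG (EF (empty | ~safe))): least fixpoint, start Z0 = {Err, Halt, Grant, Ack, Busy, Init}, add states with some successor in Z. Already a fixed point.
Sat(EF (EG (EF (empty | ~safe)))) = {Err, Halt, Grant, Ack, Busy, Init}
|Sat(EF (EG (EF (empty | ~safe))))| = |{Err, Halt, Grant, Ack, Busy, Init}| = 6.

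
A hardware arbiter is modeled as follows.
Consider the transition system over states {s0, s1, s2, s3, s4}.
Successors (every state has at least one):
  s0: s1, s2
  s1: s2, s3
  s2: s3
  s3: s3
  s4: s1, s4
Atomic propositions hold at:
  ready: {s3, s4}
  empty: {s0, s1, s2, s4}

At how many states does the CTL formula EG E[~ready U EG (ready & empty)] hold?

1

Sat(~ready) = {s0, s1, s2}
Sat(ready & empty) = {s4}
EG (ready & empty): greatest fixpoint, start Z0 = {s4}, keep only states in Sat with some successor in Z. Already a fixed point.
Sat(EG (ready & empty)) = {s4}
E[~ready U EG (ready & empty)]: least fixpoint, start Z0 = Sat(EG (ready & empty)) = {s4}, add states in Sat(~ready) with some successor in Z. Already a fixed point.
Sat(E[~ready U EG (ready & empty)]) = {s4}
EG E[~ready U EG (ready & empty)]: greatest fixpoint, start Z0 = {s4}, keep only states in Sat with some successor in Z. Already a fixed point.
Sat(EG E[~ready U EG (ready & empty)]) = {s4}
|Sat(EG E[~ready U EG (ready & empty)])| = |{s4}| = 1.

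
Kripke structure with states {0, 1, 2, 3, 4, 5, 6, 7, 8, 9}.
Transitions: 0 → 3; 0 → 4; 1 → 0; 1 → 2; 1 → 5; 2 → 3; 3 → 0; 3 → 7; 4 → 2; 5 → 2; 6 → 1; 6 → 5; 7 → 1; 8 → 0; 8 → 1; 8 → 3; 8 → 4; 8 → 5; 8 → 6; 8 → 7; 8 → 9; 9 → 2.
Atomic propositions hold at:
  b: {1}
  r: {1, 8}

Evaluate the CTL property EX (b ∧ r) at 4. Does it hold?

No

Sat(b ∧ r) = {1}
Sat(EX (b ∧ r)) = {s : some successor in {1}} = {6, 7, 8}
4 ∉ Sat(EX (b ∧ r)) = {6, 7, 8}, so the formula does not hold at 4.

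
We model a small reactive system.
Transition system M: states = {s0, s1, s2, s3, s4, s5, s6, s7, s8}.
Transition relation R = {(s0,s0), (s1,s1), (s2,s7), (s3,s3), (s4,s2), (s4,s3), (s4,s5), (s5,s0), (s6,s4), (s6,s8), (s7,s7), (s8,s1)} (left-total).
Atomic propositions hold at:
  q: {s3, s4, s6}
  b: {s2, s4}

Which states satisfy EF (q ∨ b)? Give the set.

{s2, s3, s4, s6}

Sat(q ∨ b) = {s2, s3, s4, s6}
EF (q ∨ b): least fixpoint, start Z0 = {s2, s3, s4, s6}, add states with some successor in Z. Already a fixed point.
Sat(EF (q ∨ b)) = {s2, s3, s4, s6}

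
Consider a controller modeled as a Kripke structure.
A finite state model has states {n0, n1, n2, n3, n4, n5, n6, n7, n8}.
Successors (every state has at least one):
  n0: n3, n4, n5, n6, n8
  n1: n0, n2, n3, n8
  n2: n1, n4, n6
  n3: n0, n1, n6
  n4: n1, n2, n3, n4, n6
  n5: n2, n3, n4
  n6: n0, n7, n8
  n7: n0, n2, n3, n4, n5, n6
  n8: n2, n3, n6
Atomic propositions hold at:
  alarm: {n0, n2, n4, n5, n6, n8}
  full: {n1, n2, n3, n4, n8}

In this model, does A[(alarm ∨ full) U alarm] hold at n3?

Sat(alarm ∨ full) = {n0, n1, n2, n3, n4, n5, n6, n8}
A[(alarm ∨ full) U alarm]: least fixpoint, start Z0 = Sat(alarm) = {n0, n2, n4, n5, n6, n8}, add states in Sat(alarm ∨ full) with every successor in Z. Already a fixed point.
Sat(A[(alarm ∨ full) U alarm]) = {n0, n2, n4, n5, n6, n8}
n3 ∉ Sat(A[(alarm ∨ full) U alarm]) = {n0, n2, n4, n5, n6, n8}, so the formula does not hold at n3.

No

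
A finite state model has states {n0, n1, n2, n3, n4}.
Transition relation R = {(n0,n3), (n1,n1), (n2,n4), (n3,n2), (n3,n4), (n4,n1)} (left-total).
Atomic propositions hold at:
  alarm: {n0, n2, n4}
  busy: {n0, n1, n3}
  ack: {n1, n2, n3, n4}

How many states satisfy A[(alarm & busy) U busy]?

Sat(alarm & busy) = {n0}
A[(alarm & busy) U busy]: least fixpoint, start Z0 = Sat(busy) = {n0, n1, n3}, add states in Sat(alarm & busy) with every successor in Z. Already a fixed point.
Sat(A[(alarm & busy) U busy]) = {n0, n1, n3}
|Sat(A[(alarm & busy) U busy])| = |{n0, n1, n3}| = 3.

3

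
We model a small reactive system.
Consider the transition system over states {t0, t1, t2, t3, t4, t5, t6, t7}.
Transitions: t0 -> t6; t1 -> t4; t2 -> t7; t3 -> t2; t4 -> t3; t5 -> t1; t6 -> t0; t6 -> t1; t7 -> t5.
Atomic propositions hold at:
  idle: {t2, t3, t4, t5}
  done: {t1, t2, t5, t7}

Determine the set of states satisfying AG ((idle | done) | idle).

Sat(idle | done) = {t1, t2, t3, t4, t5, t7}
Sat((idle | done) | idle) = {t1, t2, t3, t4, t5, t7}
AG ((idle | done) | idle): greatest fixpoint, start Z0 = {t1, t2, t3, t4, t5, t7}, keep only states in Sat with every successor in Z. Already a fixed point.
Sat(AG ((idle | done) | idle)) = {t1, t2, t3, t4, t5, t7}

{t1, t2, t3, t4, t5, t7}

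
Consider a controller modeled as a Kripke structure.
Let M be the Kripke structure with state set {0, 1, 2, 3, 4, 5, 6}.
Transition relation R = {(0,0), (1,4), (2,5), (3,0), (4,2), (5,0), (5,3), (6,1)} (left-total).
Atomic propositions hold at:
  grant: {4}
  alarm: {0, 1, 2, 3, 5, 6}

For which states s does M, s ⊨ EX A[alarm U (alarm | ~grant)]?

{0, 2, 3, 4, 5, 6}

Sat(~grant) = {0, 1, 2, 3, 5, 6}
Sat(alarm | ~grant) = {0, 1, 2, 3, 5, 6}
A[alarm U (alarm | ~grant)]: least fixpoint, start Z0 = Sat((alarm | ~grant)) = {0, 1, 2, 3, 5, 6}, add states in Sat(alarm) with every successor in Z. Already a fixed point.
Sat(A[alarm U (alarm | ~grant)]) = {0, 1, 2, 3, 5, 6}
Sat(EX A[alarm U (alarm | ~grant)]) = {s : some successor in {0, 1, 2, 3, 5, 6}} = {0, 2, 3, 4, 5, 6}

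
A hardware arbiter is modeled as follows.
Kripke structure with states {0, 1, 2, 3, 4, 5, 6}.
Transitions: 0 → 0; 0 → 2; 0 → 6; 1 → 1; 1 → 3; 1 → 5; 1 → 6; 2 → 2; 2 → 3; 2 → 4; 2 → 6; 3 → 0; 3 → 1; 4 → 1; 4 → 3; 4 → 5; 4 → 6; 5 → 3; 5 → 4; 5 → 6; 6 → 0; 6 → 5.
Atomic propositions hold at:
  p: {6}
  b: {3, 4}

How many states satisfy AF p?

1

AF p: least fixpoint, start Z0 = {6}, add states with every successor in Z. Already a fixed point.
Sat(AF p) = {6}
|Sat(AF p)| = |{6}| = 1.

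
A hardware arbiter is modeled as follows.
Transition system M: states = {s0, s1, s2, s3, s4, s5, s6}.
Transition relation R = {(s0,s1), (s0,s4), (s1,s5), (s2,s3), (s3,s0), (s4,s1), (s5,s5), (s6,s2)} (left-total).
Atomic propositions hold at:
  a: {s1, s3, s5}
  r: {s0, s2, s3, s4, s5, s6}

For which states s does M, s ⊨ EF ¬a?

Sat(¬a) = {s0, s2, s4, s6}
EF ¬a: least fixpoint, start Z0 = {s0, s2, s4, s6}, add states with some successor in Z. Z1 = {s0, s2, s3, s4, s6}; fixed.
Sat(EF ¬a) = {s0, s2, s3, s4, s6}

{s0, s2, s3, s4, s6}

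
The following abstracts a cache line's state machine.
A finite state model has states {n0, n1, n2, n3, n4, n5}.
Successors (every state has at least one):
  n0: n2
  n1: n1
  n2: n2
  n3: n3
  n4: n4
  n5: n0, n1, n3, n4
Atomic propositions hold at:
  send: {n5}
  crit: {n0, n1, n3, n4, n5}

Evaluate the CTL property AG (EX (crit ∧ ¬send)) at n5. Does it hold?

Sat(¬send) = {n0, n1, n2, n3, n4}
Sat(crit ∧ ¬send) = {n0, n1, n3, n4}
Sat(EX (crit ∧ ¬send)) = {s : some successor in {n0, n1, n3, n4}} = {n1, n3, n4, n5}
AG (EX (crit ∧ ¬send)): greatest fixpoint, start Z0 = {n1, n3, n4, n5}, keep only states in Sat with every successor in Z. Z1 = {n1, n3, n4}; fixed.
Sat(AG (EX (crit ∧ ¬send))) = {n1, n3, n4}
n5 ∉ Sat(AG (EX (crit ∧ ¬send))) = {n1, n3, n4}, so the formula does not hold at n5.

No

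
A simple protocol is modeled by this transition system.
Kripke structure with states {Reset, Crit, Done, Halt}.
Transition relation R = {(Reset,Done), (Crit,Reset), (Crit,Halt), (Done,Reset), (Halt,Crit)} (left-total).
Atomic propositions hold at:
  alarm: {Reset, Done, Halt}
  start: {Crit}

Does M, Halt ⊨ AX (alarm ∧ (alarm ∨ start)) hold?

Sat(alarm ∨ start) = {Reset, Crit, Done, Halt}
Sat(alarm ∧ (alarm ∨ start)) = {Reset, Done, Halt}
Sat(AX (alarm ∧ (alarm ∨ start))) = {s : every successor in {Reset, Done, Halt}} = {Reset, Crit, Done}
Halt ∉ Sat(AX (alarm ∧ (alarm ∨ start))) = {Reset, Crit, Done}, so the formula does not hold at Halt.

No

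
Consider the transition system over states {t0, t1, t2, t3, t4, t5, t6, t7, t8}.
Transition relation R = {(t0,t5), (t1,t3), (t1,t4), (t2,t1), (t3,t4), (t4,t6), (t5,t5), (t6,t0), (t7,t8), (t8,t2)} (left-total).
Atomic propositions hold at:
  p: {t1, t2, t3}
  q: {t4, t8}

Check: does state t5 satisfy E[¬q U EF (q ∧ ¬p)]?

Sat(¬q) = {t0, t1, t2, t3, t5, t6, t7}
Sat(¬p) = {t0, t4, t5, t6, t7, t8}
Sat(q ∧ ¬p) = {t4, t8}
EF (q ∧ ¬p): least fixpoint, start Z0 = {t4, t8}, add states with some successor in Z. Z1 = {t1, t3, t4, t7, t8}; Z2 = {t1, t2, t3, t4, t7, t8}; fixed.
Sat(EF (q ∧ ¬p)) = {t1, t2, t3, t4, t7, t8}
E[¬q U EF (q ∧ ¬p)]: least fixpoint, start Z0 = Sat(EF (q ∧ ¬p)) = {t1, t2, t3, t4, t7, t8}, add states in Sat(¬q) with some successor in Z. Already a fixed point.
Sat(E[¬q U EF (q ∧ ¬p)]) = {t1, t2, t3, t4, t7, t8}
t5 ∉ Sat(E[¬q U EF (q ∧ ¬p)]) = {t1, t2, t3, t4, t7, t8}, so the formula does not hold at t5.

No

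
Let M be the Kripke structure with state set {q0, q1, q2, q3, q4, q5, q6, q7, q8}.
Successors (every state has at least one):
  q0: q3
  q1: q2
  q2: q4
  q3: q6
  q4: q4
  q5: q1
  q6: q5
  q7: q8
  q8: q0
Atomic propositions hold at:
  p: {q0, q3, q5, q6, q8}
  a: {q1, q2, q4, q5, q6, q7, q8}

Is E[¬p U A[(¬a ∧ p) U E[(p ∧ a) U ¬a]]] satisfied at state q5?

No

Sat(¬p) = {q1, q2, q4, q7}
Sat(¬a) = {q0, q3}
Sat(¬a ∧ p) = {q0, q3}
Sat(p ∧ a) = {q5, q6, q8}
E[(p ∧ a) U ¬a]: least fixpoint, start Z0 = Sat(¬a) = {q0, q3}, add states in Sat(p ∧ a) with some successor in Z. Z1 = {q0, q3, q8}; fixed.
Sat(E[(p ∧ a) U ¬a]) = {q0, q3, q8}
A[(¬a ∧ p) U E[(p ∧ a) U ¬a]]: least fixpoint, start Z0 = Sat(E[(p ∧ a) U ¬a]) = {q0, q3, q8}, add states in Sat(¬a ∧ p) with every successor in Z. Already a fixed point.
Sat(A[(¬a ∧ p) U E[(p ∧ a) U ¬a]]) = {q0, q3, q8}
E[¬p U A[(¬a ∧ p) U E[(p ∧ a) U ¬a]]]: least fixpoint, start Z0 = Sat(A[(¬a ∧ p) U E[(p ∧ a) U ¬a]]) = {q0, q3, q8}, add states in Sat(¬p) with some successor in Z. Z1 = {q0, q3, q7, q8}; fixed.
Sat(E[¬p U A[(¬a ∧ p) U E[(p ∧ a) U ¬a]]]) = {q0, q3, q7, q8}
q5 ∉ Sat(E[¬p U A[(¬a ∧ p) U E[(p ∧ a) U ¬a]]]) = {q0, q3, q7, q8}, so the formula does not hold at q5.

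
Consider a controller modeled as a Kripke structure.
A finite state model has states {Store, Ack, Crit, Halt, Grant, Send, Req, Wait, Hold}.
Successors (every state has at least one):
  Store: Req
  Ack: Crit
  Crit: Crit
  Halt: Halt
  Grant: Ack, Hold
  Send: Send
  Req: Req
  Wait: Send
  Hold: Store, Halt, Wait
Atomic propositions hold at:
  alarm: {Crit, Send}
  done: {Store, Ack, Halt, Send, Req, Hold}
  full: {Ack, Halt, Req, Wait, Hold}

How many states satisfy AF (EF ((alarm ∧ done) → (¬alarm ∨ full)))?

Sat(alarm ∧ done) = {Send}
Sat(¬alarm) = {Store, Ack, Halt, Grant, Req, Wait, Hold}
Sat(¬alarm ∨ full) = {Store, Ack, Halt, Grant, Req, Wait, Hold}
Sat((alarm ∧ done) → (¬alarm ∨ full)) = {Store, Ack, Crit, Halt, Grant, Req, Wait, Hold}
EF ((alarm ∧ done) → (¬alarm ∨ full)): least fixpoint, start Z0 = {Store, Ack, Crit, Halt, Grant, Req, Wait, Hold}, add states with some successor in Z. Already a fixed point.
Sat(EF ((alarm ∧ done) → (¬alarm ∨ full))) = {Store, Ack, Crit, Halt, Grant, Req, Wait, Hold}
AF (EF ((alarm ∧ done) → (¬alarm ∨ full))): least fixpoint, start Z0 = {Store, Ack, Crit, Halt, Grant, Req, Wait, Hold}, add states with every successor in Z. Already a fixed point.
Sat(AF (EF ((alarm ∧ done) → (¬alarm ∨ full)))) = {Store, Ack, Crit, Halt, Grant, Req, Wait, Hold}
|Sat(AF (EF ((alarm ∧ done) → (¬alarm ∨ full))))| = |{Store, Ack, Crit, Halt, Grant, Req, Wait, Hold}| = 8.

8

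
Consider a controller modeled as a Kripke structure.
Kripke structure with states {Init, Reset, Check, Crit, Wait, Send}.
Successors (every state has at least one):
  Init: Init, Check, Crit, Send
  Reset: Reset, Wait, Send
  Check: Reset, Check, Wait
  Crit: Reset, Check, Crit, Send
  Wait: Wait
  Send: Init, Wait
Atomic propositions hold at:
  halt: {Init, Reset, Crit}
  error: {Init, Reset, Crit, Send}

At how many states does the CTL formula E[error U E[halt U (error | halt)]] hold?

Sat(error | halt) = {Init, Reset, Crit, Send}
E[halt U (error | halt)]: least fixpoint, start Z0 = Sat((error | halt)) = {Init, Reset, Crit, Send}, add states in Sat(halt) with some successor in Z. Already a fixed point.
Sat(E[halt U (error | halt)]) = {Init, Reset, Crit, Send}
E[error U E[halt U (error | halt)]]: least fixpoint, start Z0 = Sat(E[halt U (error | halt)]) = {Init, Reset, Crit, Send}, add states in Sat(error) with some successor in Z. Already a fixed point.
Sat(E[error U E[halt U (error | halt)]]) = {Init, Reset, Crit, Send}
|Sat(E[error U E[halt U (error | halt)]])| = |{Init, Reset, Crit, Send}| = 4.

4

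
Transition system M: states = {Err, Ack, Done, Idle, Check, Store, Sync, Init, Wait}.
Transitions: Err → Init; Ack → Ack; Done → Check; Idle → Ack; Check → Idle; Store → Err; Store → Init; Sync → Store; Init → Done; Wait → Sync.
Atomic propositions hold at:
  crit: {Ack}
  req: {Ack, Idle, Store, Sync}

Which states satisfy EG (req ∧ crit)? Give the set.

Sat(req ∧ crit) = {Ack}
EG (req ∧ crit): greatest fixpoint, start Z0 = {Ack}, keep only states in Sat with some successor in Z. Already a fixed point.
Sat(EG (req ∧ crit)) = {Ack}

{Ack}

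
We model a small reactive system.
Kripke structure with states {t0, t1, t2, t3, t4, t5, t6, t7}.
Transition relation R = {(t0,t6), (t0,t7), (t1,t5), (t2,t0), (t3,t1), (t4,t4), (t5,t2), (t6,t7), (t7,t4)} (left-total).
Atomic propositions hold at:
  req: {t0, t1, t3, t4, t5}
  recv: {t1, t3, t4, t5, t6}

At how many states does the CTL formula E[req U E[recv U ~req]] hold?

Sat(~req) = {t2, t6, t7}
E[recv U ~req]: least fixpoint, start Z0 = Sat(~req) = {t2, t6, t7}, add states in Sat(recv) with some successor in Z. Z1 = {t2, t5, t6, t7}; Z2 = {t1, t2, t5, t6, t7}; Z3 = {t1, t2, t3, t5, t6, t7}; fixed.
Sat(E[recv U ~req]) = {t1, t2, t3, t5, t6, t7}
E[req U E[recv U ~req]]: least fixpoint, start Z0 = Sat(E[recv U ~req]) = {t1, t2, t3, t5, t6, t7}, add states in Sat(req) with some successor in Z. Z1 = {t0, t1, t2, t3, t5, t6, t7}; fixed.
Sat(E[req U E[recv U ~req]]) = {t0, t1, t2, t3, t5, t6, t7}
|Sat(E[req U E[recv U ~req]])| = |{t0, t1, t2, t3, t5, t6, t7}| = 7.

7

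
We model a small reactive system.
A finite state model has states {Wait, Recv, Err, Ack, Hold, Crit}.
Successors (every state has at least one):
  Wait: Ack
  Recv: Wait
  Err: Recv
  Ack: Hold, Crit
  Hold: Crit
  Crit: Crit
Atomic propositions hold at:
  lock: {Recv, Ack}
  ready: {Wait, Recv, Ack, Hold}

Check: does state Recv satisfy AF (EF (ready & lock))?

Sat(ready & lock) = {Recv, Ack}
EF (ready & lock): least fixpoint, start Z0 = {Recv, Ack}, add states with some successor in Z. Z1 = {Wait, Recv, Err, Ack}; fixed.
Sat(EF (ready & lock)) = {Wait, Recv, Err, Ack}
AF (EF (ready & lock)): least fixpoint, start Z0 = {Wait, Recv, Err, Ack}, add states with every successor in Z. Already a fixed point.
Sat(AF (EF (ready & lock))) = {Wait, Recv, Err, Ack}
Recv ∈ Sat(AF (EF (ready & lock))) = {Wait, Recv, Err, Ack}, so the formula holds at Recv.

Yes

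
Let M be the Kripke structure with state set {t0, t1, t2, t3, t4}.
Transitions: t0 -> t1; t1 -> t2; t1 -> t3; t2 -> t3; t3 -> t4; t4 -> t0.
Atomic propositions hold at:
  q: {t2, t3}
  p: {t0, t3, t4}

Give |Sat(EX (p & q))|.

2

Sat(p & q) = {t3}
Sat(EX (p & q)) = {s : some successor in {t3}} = {t1, t2}
|Sat(EX (p & q))| = |{t1, t2}| = 2.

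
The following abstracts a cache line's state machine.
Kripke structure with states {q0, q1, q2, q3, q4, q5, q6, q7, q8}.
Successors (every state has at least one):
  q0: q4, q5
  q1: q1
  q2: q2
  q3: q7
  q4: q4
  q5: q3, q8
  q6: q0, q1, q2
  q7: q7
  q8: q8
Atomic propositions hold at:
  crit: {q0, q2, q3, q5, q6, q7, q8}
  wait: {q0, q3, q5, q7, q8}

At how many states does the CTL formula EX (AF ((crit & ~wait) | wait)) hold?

7

Sat(~wait) = {q1, q2, q4, q6}
Sat(crit & ~wait) = {q2, q6}
Sat((crit & ~wait) | wait) = {q0, q2, q3, q5, q6, q7, q8}
AF ((crit & ~wait) | wait): least fixpoint, start Z0 = {q0, q2, q3, q5, q6, q7, q8}, add states with every successor in Z. Already a fixed point.
Sat(AF ((crit & ~wait) | wait)) = {q0, q2, q3, q5, q6, q7, q8}
Sat(EX (AF ((crit & ~wait) | wait))) = {s : some successor in {q0, q2, q3, q5, q6, q7, q8}} = {q0, q2, q3, q5, q6, q7, q8}
|Sat(EX (AF ((crit & ~wait) | wait)))| = |{q0, q2, q3, q5, q6, q7, q8}| = 7.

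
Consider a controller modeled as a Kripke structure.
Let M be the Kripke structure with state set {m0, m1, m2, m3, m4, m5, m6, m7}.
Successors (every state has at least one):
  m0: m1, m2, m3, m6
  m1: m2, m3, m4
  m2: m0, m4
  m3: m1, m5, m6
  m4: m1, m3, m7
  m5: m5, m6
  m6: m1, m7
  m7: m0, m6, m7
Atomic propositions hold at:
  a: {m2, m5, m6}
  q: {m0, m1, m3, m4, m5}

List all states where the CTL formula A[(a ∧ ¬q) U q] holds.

Sat(¬q) = {m2, m6, m7}
Sat(a ∧ ¬q) = {m2, m6}
A[(a ∧ ¬q) U q]: least fixpoint, start Z0 = Sat(q) = {m0, m1, m3, m4, m5}, add states in Sat(a ∧ ¬q) with every successor in Z. Z1 = {m0, m1, m2, m3, m4, m5}; fixed.
Sat(A[(a ∧ ¬q) U q]) = {m0, m1, m2, m3, m4, m5}

{m0, m1, m2, m3, m4, m5}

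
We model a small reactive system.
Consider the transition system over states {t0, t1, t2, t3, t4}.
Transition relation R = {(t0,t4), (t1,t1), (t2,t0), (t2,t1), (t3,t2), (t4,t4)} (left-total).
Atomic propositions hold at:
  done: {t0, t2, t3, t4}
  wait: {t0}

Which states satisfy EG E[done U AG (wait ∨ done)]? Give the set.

{t0, t2, t3, t4}

Sat(wait ∨ done) = {t0, t2, t3, t4}
AG (wait ∨ done): greatest fixpoint, start Z0 = {t0, t2, t3, t4}, keep only states in Sat with every successor in Z. Z1 = {t0, t3, t4}; Z2 = {t0, t4}; fixed.
Sat(AG (wait ∨ done)) = {t0, t4}
E[done U AG (wait ∨ done)]: least fixpoint, start Z0 = Sat(AG (wait ∨ done)) = {t0, t4}, add states in Sat(done) with some successor in Z. Z1 = {t0, t2, t4}; Z2 = {t0, t2, t3, t4}; fixed.
Sat(E[done U AG (wait ∨ done)]) = {t0, t2, t3, t4}
EG E[done U AG (wait ∨ done)]: greatest fixpoint, start Z0 = {t0, t2, t3, t4}, keep only states in Sat with some successor in Z. Already a fixed point.
Sat(EG E[done U AG (wait ∨ done)]) = {t0, t2, t3, t4}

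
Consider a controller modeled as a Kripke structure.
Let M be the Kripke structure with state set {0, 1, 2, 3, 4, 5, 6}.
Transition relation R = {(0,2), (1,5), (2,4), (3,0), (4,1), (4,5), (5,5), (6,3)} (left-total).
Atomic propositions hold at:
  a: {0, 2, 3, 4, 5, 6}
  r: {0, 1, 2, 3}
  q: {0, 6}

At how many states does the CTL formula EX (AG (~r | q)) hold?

3

Sat(~r) = {4, 5, 6}
Sat(~r | q) = {0, 4, 5, 6}
AG (~r | q): greatest fixpoint, start Z0 = {0, 4, 5, 6}, keep only states in Sat with every successor in Z. Z1 = {5}; fixed.
Sat(AG (~r | q)) = {5}
Sat(EX (AG (~r | q))) = {s : some successor in {5}} = {1, 4, 5}
|Sat(EX (AG (~r | q)))| = |{1, 4, 5}| = 3.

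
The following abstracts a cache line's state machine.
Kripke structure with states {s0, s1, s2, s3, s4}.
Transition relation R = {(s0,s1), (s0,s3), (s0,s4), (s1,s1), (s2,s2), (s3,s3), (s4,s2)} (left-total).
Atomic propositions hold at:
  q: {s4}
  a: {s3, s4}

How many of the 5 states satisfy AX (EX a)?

Sat(EX a) = {s : some successor in {s3, s4}} = {s0, s3}
Sat(AX (EX a)) = {s : every successor in {s0, s3}} = {s3}
|Sat(AX (EX a))| = |{s3}| = 1.

1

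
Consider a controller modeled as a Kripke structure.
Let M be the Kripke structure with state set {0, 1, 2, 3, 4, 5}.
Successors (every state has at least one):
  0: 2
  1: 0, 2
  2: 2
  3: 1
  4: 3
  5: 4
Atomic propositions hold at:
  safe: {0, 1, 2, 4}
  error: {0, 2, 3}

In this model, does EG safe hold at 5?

No

EG safe: greatest fixpoint, start Z0 = {0, 1, 2, 4}, keep only states in Sat with some successor in Z. Z1 = {0, 1, 2}; fixed.
Sat(EG safe) = {0, 1, 2}
5 ∉ Sat(EG safe) = {0, 1, 2}, so the formula does not hold at 5.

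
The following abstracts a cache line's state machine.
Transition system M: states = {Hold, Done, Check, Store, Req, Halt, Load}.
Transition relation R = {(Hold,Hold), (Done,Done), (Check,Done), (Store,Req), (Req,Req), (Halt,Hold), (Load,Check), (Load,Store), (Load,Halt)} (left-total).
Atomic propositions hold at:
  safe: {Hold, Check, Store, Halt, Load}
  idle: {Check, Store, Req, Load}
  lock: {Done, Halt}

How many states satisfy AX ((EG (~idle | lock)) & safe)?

2

Sat(~idle) = {Hold, Done, Halt}
Sat(~idle | lock) = {Hold, Done, Halt}
EG (~idle | lock): greatest fixpoint, start Z0 = {Hold, Done, Halt}, keep only states in Sat with some successor in Z. Already a fixed point.
Sat(EG (~idle | lock)) = {Hold, Done, Halt}
Sat((EG (~idle | lock)) & safe) = {Hold, Halt}
Sat(AX ((EG (~idle | lock)) & safe)) = {s : every successor in {Hold, Halt}} = {Hold, Halt}
|Sat(AX ((EG (~idle | lock)) & safe))| = |{Hold, Halt}| = 2.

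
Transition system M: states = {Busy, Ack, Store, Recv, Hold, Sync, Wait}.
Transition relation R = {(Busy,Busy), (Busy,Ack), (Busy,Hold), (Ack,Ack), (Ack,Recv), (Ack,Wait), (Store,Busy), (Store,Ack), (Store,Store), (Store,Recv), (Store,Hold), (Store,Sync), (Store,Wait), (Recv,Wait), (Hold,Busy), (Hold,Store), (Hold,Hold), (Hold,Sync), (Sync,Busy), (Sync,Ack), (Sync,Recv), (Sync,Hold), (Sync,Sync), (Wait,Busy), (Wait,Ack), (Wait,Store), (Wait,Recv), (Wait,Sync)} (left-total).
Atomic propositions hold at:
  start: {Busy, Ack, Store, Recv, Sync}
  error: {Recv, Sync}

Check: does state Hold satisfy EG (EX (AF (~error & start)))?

Sat(~error) = {Busy, Ack, Store, Hold, Wait}
Sat(~error & start) = {Busy, Ack, Store}
AF (~error & start): least fixpoint, start Z0 = {Busy, Ack, Store}, add states with every successor in Z. Already a fixed point.
Sat(AF (~error & start)) = {Busy, Ack, Store}
Sat(EX (AF (~error & start))) = {s : some successor in {Busy, Ack, Store}} = {Busy, Ack, Store, Hold, Sync, Wait}
EG (EX (AF (~error & start))): greatest fixpoint, start Z0 = {Busy, Ack, Store, Hold, Sync, Wait}, keep only states in Sat with some successor in Z. Already a fixed point.
Sat(EG (EX (AF (~error & start)))) = {Busy, Ack, Store, Hold, Sync, Wait}
Hold ∈ Sat(EG (EX (AF (~error & start)))) = {Busy, Ack, Store, Hold, Sync, Wait}, so the formula holds at Hold.

Yes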